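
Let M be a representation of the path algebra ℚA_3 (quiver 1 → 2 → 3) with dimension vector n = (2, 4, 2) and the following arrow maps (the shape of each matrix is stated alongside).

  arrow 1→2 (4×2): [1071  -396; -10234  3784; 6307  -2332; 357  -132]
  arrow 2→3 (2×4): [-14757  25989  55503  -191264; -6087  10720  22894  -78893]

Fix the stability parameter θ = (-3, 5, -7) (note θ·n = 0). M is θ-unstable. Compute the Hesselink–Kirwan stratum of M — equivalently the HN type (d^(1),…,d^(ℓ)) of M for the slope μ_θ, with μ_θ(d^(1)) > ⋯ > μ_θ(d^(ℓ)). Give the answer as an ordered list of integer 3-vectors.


Barcode: M ≅ I[1,1], I[1,2], I[2,2], I[2,3]^2. HN layers by μ_θ (3 steps, strictly decreasing):
  μ^(1)=5; μ^(2)=-1; μ^(3)=-3

((0, 2, 0); (0, 2, 2); (2, 0, 0))


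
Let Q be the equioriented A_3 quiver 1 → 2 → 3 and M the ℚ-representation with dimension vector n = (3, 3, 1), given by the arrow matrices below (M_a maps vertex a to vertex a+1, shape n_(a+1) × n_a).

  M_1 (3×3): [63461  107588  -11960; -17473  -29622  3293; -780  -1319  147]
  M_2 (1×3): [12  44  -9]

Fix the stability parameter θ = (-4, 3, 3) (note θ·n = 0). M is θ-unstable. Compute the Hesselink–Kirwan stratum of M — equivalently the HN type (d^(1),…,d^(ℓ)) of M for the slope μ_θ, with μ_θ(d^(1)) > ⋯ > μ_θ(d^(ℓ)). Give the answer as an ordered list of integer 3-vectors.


Barcode: M ≅ I[1,2]^2, I[1,3]. HN layers by μ_θ (2 steps, strictly decreasing):
  μ^(1)=3; μ^(2)=-4

((0, 3, 1); (3, 0, 0))


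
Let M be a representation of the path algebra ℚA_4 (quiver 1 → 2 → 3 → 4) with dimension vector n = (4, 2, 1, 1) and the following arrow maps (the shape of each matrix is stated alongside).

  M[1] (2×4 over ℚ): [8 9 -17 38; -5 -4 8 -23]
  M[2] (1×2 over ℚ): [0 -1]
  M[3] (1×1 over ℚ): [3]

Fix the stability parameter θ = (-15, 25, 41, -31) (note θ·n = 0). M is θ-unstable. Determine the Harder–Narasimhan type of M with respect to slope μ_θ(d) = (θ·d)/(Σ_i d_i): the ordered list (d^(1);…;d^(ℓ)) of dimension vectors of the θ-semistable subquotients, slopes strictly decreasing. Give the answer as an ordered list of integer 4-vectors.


Barcode: M ≅ I[1,1]^2, I[1,2], I[1,4]. HN layers by μ_θ (3 steps, strictly decreasing):
  μ^(1)=25; μ^(2)=35/3; μ^(3)=-15

((0, 1, 0, 0); (0, 1, 1, 1); (4, 0, 0, 0))


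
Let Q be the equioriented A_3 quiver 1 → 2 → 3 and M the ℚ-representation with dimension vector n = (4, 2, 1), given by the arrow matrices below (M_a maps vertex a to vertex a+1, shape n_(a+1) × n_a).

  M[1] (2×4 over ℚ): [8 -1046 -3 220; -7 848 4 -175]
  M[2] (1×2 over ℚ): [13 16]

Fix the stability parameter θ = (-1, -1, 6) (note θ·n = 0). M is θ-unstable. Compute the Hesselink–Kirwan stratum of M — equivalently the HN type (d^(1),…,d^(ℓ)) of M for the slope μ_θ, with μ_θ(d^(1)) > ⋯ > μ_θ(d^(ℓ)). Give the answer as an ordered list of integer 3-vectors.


Via rank(M_{q-1}∘⋯∘M_p): M ≅ I[1,1]^2, I[1,2], I[1,3].
μ_θ-semistable layers: μ^(1)=6; μ^(2)=-1

((0, 0, 1); (4, 2, 0))


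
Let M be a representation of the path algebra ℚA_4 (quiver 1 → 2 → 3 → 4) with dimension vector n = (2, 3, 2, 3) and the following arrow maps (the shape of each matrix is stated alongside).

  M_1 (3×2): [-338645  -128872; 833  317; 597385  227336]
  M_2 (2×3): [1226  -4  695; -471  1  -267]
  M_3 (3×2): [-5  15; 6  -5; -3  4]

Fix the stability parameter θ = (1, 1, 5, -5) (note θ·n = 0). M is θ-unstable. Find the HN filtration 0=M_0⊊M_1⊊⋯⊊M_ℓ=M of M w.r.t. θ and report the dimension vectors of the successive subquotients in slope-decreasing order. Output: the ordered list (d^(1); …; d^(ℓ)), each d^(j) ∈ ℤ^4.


Barcode: M ≅ I[1,4]^2, I[2,2], I[4,4]. HN layers by μ_θ (3 steps, strictly decreasing):
  μ^(1)=1; μ^(2)=1/2; μ^(3)=-5

((0, 1, 0, 0); (2, 2, 2, 2); (0, 0, 0, 1))


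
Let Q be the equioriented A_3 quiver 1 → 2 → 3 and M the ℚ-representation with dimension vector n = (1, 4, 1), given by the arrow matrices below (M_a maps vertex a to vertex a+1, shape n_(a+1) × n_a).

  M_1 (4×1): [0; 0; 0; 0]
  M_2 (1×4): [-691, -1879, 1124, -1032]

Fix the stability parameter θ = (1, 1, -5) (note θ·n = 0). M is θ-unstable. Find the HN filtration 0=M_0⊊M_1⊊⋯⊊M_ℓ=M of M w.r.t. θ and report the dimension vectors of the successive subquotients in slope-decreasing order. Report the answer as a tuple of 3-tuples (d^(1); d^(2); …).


Barcode: M ≅ I[1,1], I[2,2]^3, I[2,3]. HN layers by μ_θ (2 steps, strictly decreasing):
  μ^(1)=1; μ^(2)=-2

((1, 3, 0); (0, 1, 1))


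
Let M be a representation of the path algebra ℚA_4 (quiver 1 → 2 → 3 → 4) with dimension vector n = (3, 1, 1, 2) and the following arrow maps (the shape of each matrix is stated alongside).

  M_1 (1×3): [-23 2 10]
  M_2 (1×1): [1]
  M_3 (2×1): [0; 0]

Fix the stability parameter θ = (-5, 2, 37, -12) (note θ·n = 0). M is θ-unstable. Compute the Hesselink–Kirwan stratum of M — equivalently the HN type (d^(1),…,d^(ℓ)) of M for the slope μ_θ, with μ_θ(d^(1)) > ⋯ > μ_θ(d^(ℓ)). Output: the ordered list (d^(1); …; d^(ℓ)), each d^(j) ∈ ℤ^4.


Barcode: M ≅ I[1,1]^2, I[1,3], I[4,4]^2. HN layers by μ_θ (4 steps, strictly decreasing):
  μ^(1)=37; μ^(2)=2; μ^(3)=-5; μ^(4)=-12

((0, 0, 1, 0); (0, 1, 0, 0); (3, 0, 0, 0); (0, 0, 0, 2))


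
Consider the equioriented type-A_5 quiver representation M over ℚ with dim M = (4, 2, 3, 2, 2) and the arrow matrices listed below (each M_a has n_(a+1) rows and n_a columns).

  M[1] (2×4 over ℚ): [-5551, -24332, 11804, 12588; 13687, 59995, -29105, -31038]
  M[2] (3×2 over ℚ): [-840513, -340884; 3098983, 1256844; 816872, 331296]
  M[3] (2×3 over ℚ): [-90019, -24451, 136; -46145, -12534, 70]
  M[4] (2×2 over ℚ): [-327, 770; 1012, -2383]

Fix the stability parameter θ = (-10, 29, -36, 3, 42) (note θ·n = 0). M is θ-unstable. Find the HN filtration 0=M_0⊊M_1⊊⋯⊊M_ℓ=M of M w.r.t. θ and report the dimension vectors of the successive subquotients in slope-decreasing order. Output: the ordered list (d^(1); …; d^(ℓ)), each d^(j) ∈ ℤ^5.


Barcode: M ≅ I[1,1]^2, I[1,2], I[1,5], I[3,3], I[3,5]. HN layers by μ_θ (6 steps, strictly decreasing):
  μ^(1)=42; μ^(2)=29; μ^(3)=3; μ^(4)=-7/2; μ^(5)=-10; μ^(6)=-36

((0, 0, 0, 0, 2); (0, 1, 0, 0, 0); (0, 0, 0, 2, 0); (0, 1, 1, 0, 0); (4, 0, 0, 0, 0); (0, 0, 2, 0, 0))


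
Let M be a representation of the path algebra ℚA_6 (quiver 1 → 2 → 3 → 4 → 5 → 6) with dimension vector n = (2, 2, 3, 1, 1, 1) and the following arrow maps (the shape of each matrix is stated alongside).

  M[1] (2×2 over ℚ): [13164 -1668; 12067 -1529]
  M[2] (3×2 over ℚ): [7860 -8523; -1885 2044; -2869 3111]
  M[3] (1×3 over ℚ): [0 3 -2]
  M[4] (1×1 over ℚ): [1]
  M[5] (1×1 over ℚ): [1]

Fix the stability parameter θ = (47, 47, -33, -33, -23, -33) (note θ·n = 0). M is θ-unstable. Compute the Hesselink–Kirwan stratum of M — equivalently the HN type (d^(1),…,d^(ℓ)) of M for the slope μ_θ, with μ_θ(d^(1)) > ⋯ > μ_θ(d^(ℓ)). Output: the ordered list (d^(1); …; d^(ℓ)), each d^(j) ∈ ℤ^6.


Barcode: M ≅ I[1,1], I[1,6], I[2,3], I[3,3]. HN layers by μ_θ (4 steps, strictly decreasing):
  μ^(1)=47; μ^(2)=7; μ^(3)=-14/3; μ^(4)=-33

((1, 0, 0, 0, 0, 0); (0, 1, 1, 0, 0, 0); (1, 1, 1, 1, 1, 1); (0, 0, 1, 0, 0, 0))


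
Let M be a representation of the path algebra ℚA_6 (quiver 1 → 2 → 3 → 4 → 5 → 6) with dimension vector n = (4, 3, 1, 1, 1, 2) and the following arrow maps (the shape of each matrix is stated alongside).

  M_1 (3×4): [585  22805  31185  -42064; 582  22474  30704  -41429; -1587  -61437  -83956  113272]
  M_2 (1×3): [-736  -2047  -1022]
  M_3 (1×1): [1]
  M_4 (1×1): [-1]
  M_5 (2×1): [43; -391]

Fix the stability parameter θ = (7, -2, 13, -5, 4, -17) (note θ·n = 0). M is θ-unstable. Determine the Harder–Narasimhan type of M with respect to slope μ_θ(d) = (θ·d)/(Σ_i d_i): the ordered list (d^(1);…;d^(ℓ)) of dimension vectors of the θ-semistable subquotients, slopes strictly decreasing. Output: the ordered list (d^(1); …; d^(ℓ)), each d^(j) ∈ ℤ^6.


Barcode: M ≅ I[1,1], I[1,2]^2, I[1,6], I[6,6]. HN layers by μ_θ (4 steps, strictly decreasing):
  μ^(1)=7; μ^(2)=5/2; μ^(3)=0; μ^(4)=-17

((1, 0, 0, 0, 0, 0); (2, 2, 0, 0, 0, 0); (1, 1, 1, 1, 1, 1); (0, 0, 0, 0, 0, 1))


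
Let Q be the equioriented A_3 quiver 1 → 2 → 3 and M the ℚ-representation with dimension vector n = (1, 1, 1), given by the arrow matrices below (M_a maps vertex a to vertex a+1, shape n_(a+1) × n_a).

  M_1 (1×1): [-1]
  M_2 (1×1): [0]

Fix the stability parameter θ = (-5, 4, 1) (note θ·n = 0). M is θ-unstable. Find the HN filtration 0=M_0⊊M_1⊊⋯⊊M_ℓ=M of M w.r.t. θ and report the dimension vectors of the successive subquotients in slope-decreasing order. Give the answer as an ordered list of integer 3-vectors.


Interval decomposition of M: I[1,2], I[3,3].
HN type (ℓ=3): μ^(1)=4; μ^(2)=1; μ^(3)=-5

((0, 1, 0); (0, 0, 1); (1, 0, 0))


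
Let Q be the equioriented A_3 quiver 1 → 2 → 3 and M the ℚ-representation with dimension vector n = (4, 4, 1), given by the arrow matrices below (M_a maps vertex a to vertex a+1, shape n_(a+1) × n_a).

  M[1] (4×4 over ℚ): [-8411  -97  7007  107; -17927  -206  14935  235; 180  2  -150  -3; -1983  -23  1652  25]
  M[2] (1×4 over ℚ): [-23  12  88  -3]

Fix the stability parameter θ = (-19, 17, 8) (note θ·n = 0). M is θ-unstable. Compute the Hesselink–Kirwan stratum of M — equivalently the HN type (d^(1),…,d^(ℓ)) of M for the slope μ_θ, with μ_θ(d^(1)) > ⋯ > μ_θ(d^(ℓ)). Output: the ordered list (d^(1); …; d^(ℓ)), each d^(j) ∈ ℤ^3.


Via rank(M_{q-1}∘⋯∘M_p): M ≅ I[1,2]^3, I[1,3].
μ_θ-semistable layers: μ^(1)=17; μ^(2)=25/2; μ^(3)=-19

((0, 3, 0); (0, 1, 1); (4, 0, 0))


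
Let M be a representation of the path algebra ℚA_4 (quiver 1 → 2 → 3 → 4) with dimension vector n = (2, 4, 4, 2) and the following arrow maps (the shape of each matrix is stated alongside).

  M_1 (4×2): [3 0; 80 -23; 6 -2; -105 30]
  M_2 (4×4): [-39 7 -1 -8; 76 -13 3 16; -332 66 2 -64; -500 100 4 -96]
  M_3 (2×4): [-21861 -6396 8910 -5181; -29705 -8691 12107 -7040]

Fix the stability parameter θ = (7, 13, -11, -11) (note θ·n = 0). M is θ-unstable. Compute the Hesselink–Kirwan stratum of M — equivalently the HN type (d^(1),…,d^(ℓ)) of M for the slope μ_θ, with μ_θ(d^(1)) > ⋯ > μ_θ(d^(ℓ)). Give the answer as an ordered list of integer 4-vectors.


Via rank(M_{q-1}∘⋯∘M_p): M ≅ I[1,4]^2, I[2,2]^2, I[3,3]^2.
μ_θ-semistable layers: μ^(1)=13; μ^(2)=-1/2; μ^(3)=-11

((0, 2, 0, 0); (2, 2, 2, 2); (0, 0, 2, 0))


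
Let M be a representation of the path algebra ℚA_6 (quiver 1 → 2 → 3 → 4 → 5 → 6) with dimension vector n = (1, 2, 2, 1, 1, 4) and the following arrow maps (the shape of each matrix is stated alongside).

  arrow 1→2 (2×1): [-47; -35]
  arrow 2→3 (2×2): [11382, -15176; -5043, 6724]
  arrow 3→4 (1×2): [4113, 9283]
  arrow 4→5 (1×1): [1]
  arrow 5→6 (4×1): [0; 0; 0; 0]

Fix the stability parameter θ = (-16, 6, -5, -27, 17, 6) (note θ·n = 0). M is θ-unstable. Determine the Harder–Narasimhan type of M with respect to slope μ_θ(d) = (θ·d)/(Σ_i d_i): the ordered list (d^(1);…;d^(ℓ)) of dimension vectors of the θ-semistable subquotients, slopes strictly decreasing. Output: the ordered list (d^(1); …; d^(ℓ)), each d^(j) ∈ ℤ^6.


Via rank(M_{q-1}∘⋯∘M_p): M ≅ I[1,5], I[2,2], I[3,3], I[6,6]^4.
μ_θ-semistable layers: μ^(1)=17; μ^(2)=6; μ^(3)=-5; μ^(4)=-26/3; μ^(5)=-16

((0, 0, 0, 0, 1, 0); (0, 1, 0, 0, 0, 4); (0, 0, 1, 0, 0, 0); (0, 1, 1, 1, 0, 0); (1, 0, 0, 0, 0, 0))


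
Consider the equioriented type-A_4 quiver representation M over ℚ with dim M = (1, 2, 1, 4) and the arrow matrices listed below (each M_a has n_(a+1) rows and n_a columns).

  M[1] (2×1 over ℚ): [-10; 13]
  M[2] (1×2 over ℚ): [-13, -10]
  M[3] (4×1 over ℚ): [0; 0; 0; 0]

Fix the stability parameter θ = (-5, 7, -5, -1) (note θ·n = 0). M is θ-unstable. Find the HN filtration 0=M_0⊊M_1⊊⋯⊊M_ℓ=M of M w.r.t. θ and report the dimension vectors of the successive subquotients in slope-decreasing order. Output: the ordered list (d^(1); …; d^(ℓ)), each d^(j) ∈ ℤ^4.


Via rank(M_{q-1}∘⋯∘M_p): M ≅ I[1,2], I[2,3], I[4,4]^4.
μ_θ-semistable layers: μ^(1)=7; μ^(2)=1; μ^(3)=-1; μ^(4)=-5

((0, 1, 0, 0); (0, 1, 1, 0); (0, 0, 0, 4); (1, 0, 0, 0))


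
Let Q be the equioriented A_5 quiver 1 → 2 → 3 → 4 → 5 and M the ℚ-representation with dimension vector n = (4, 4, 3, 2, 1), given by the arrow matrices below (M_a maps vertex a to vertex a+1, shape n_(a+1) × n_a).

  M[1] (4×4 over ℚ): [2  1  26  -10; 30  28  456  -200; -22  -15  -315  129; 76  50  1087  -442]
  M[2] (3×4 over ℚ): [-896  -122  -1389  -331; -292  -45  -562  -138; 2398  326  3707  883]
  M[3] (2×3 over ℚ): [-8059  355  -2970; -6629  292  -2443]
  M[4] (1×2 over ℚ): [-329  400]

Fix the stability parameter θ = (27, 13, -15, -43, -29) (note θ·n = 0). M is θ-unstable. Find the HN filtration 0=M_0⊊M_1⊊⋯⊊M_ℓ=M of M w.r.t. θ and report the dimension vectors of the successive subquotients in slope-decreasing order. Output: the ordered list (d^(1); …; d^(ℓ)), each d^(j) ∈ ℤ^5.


Via rank(M_{q-1}∘⋯∘M_p): M ≅ I[1,2], I[1,3], I[1,4], I[1,5].
μ_θ-semistable layers: μ^(1)=20; μ^(2)=25/3; μ^(3)=-9/2; μ^(4)=-47/5

((1, 1, 0, 0, 0); (1, 1, 1, 0, 0); (1, 1, 1, 1, 0); (1, 1, 1, 1, 1))


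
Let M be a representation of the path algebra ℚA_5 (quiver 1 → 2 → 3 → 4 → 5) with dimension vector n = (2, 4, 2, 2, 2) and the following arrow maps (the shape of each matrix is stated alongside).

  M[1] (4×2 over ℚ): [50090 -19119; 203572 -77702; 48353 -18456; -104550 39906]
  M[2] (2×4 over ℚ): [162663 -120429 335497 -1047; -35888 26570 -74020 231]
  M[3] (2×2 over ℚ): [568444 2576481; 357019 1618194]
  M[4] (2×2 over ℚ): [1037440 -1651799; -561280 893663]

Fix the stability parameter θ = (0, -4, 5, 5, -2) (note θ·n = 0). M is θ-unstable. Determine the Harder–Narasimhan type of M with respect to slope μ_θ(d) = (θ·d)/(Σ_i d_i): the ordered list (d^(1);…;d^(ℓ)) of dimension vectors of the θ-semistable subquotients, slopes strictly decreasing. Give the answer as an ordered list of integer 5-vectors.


Via rank(M_{q-1}∘⋯∘M_p): M ≅ I[1,4], I[1,5], I[2,2]^2, I[5,5].
μ_θ-semistable layers: μ^(1)=5; μ^(2)=8/3; μ^(3)=-2; μ^(4)=-4

((0, 0, 1, 1, 0); (0, 0, 1, 1, 1); (2, 2, 0, 0, 1); (0, 2, 0, 0, 0))


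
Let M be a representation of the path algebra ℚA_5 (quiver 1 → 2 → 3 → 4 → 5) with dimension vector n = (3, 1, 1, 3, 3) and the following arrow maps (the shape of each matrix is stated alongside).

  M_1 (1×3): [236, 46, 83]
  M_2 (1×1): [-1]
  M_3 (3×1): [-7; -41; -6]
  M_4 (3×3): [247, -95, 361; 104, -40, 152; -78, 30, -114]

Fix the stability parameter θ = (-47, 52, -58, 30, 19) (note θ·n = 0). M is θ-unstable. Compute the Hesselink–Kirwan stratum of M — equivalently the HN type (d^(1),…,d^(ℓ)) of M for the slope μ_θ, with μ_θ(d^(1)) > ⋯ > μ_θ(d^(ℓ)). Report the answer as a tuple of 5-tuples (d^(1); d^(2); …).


Via rank(M_{q-1}∘⋯∘M_p): M ≅ I[1,1]^2, I[1,4], I[4,4], I[4,5], I[5,5]^2.
μ_θ-semistable layers: μ^(1)=30; μ^(2)=49/2; μ^(3)=19; μ^(4)=-3; μ^(5)=-47

((0, 0, 0, 2, 0); (0, 0, 0, 1, 1); (0, 0, 0, 0, 2); (0, 1, 1, 0, 0); (3, 0, 0, 0, 0))


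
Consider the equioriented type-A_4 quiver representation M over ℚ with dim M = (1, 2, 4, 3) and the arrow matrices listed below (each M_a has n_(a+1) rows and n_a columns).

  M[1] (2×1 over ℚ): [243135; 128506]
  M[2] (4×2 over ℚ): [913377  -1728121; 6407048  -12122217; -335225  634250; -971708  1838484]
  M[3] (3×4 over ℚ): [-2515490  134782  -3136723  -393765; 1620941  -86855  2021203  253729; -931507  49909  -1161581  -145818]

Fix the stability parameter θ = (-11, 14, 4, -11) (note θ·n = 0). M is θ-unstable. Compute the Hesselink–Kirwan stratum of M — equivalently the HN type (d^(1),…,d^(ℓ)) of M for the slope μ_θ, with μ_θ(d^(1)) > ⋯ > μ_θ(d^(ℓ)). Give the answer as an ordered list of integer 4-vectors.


Via rank(M_{q-1}∘⋯∘M_p): M ≅ I[1,4], I[2,3], I[3,4]^2.
μ_θ-semistable layers: μ^(1)=9; μ^(2)=7/3; μ^(3)=-7/2; μ^(4)=-11

((0, 1, 1, 0); (0, 1, 1, 1); (0, 0, 2, 2); (1, 0, 0, 0))


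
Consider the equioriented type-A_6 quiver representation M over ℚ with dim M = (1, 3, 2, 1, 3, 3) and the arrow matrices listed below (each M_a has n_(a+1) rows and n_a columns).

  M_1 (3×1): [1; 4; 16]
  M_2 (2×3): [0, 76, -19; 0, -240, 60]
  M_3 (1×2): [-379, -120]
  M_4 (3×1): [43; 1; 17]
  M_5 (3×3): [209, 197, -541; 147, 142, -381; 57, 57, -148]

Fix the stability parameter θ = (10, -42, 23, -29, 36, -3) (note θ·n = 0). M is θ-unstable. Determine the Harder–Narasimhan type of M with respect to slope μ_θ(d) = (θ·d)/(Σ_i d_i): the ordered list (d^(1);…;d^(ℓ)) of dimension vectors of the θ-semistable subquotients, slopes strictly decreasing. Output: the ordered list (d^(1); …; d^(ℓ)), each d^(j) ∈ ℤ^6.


Interval decomposition of M: I[1,2], I[2,2], I[2,6], I[3,3], I[5,6]^2.
HN type (ℓ=5): μ^(1)=23; μ^(2)=33/2; μ^(3)=-3; μ^(4)=-16; μ^(5)=-42

((0, 0, 1, 0, 0, 0); (0, 0, 0, 0, 3, 3); (0, 0, 1, 1, 0, 0); (1, 1, 0, 0, 0, 0); (0, 2, 0, 0, 0, 0))


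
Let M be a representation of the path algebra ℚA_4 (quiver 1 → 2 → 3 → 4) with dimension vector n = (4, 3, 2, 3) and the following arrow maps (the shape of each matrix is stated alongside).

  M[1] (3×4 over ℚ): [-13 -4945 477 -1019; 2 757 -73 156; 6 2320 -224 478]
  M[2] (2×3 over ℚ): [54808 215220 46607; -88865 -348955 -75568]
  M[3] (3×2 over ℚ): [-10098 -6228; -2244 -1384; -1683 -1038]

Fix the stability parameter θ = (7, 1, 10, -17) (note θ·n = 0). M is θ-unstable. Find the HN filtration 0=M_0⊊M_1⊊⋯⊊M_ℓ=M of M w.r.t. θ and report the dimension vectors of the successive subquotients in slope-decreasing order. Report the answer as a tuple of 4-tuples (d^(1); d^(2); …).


Barcode: M ≅ I[1,1]^2, I[1,2], I[1,3], I[2,4], I[4,4]^2. HN layers by μ_θ (5 steps, strictly decreasing):
  μ^(1)=10; μ^(2)=7; μ^(3)=4; μ^(4)=-2; μ^(5)=-17

((0, 0, 1, 0); (2, 0, 0, 0); (2, 2, 0, 0); (0, 1, 1, 1); (0, 0, 0, 2))


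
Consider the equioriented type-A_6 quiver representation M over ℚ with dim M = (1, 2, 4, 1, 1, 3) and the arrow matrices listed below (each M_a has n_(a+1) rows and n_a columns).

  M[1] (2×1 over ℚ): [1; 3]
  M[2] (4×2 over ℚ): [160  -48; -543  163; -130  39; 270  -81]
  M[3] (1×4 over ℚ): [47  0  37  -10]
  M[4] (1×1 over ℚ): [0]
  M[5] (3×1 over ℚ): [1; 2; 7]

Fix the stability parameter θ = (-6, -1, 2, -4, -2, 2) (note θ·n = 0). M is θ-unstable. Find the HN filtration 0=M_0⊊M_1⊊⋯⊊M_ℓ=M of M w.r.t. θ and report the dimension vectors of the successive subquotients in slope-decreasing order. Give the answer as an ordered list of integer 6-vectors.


Via rank(M_{q-1}∘⋯∘M_p): M ≅ I[1,4], I[2,3], I[3,3]^2, I[5,6], I[6,6]^2.
μ_θ-semistable layers: μ^(1)=2; μ^(2)=-1; μ^(3)=-2; μ^(4)=-6

((0, 0, 3, 0, 0, 3); (0, 2, 1, 1, 0, 0); (0, 0, 0, 0, 1, 0); (1, 0, 0, 0, 0, 0))


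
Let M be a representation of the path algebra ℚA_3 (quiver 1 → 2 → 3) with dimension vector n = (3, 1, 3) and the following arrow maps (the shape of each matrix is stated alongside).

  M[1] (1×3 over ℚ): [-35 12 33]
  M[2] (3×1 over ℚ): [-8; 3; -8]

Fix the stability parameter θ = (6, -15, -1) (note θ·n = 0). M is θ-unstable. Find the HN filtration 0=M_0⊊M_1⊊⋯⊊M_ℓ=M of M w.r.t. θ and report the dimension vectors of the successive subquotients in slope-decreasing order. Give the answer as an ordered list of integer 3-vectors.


Barcode: M ≅ I[1,1]^2, I[1,3], I[3,3]^2. HN layers by μ_θ (3 steps, strictly decreasing):
  μ^(1)=6; μ^(2)=-1; μ^(3)=-9/2

((2, 0, 0); (0, 0, 3); (1, 1, 0))


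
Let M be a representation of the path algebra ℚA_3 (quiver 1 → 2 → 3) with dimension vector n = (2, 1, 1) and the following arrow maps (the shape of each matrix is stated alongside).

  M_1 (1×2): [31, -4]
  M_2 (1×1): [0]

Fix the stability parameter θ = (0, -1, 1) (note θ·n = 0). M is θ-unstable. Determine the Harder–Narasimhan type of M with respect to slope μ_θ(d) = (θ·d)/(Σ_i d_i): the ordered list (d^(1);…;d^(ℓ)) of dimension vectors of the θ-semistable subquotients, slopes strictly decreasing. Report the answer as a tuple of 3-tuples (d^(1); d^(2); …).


Barcode: M ≅ I[1,1], I[1,2], I[3,3]. HN layers by μ_θ (3 steps, strictly decreasing):
  μ^(1)=1; μ^(2)=0; μ^(3)=-1/2

((0, 0, 1); (1, 0, 0); (1, 1, 0))


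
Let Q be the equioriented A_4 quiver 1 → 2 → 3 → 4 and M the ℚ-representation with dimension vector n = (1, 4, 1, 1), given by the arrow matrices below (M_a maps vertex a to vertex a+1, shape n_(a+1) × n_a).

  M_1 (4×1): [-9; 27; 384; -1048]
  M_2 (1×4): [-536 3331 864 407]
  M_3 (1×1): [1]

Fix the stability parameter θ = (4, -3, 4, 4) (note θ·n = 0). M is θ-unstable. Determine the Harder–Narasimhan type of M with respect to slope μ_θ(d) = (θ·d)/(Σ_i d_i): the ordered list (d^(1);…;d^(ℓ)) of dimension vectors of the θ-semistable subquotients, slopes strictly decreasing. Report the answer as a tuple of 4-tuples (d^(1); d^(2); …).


Barcode: M ≅ I[1,4], I[2,2]^3. HN layers by μ_θ (3 steps, strictly decreasing):
  μ^(1)=4; μ^(2)=1/2; μ^(3)=-3

((0, 0, 1, 1); (1, 1, 0, 0); (0, 3, 0, 0))


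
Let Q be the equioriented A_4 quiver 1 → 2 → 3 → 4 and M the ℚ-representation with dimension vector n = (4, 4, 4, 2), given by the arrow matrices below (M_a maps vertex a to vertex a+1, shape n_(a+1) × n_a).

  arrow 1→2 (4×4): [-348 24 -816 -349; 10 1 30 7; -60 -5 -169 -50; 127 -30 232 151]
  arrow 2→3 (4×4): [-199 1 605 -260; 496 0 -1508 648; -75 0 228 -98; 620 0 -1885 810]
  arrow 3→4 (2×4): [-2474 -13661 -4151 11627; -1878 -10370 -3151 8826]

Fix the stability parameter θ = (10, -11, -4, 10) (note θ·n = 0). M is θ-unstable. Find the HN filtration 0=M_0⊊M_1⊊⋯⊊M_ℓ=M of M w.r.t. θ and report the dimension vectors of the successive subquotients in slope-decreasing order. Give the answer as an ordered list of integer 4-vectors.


Interval decomposition of M: I[1,2], I[1,3], I[1,4]^2, I[3,3].
HN type (ℓ=4): μ^(1)=10; μ^(2)=-1/2; μ^(3)=-5/3; μ^(4)=-4

((0, 0, 0, 2); (1, 1, 0, 0); (3, 3, 3, 0); (0, 0, 1, 0))


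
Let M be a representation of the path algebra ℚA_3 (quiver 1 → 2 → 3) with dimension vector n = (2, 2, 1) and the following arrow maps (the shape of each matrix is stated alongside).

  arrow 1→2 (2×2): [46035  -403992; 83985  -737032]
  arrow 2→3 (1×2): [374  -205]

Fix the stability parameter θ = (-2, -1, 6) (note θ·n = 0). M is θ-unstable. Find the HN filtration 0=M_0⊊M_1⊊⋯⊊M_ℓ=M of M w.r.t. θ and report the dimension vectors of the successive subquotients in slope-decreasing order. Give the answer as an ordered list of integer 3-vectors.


Via rank(M_{q-1}∘⋯∘M_p): M ≅ I[1,1], I[1,3], I[2,2].
μ_θ-semistable layers: μ^(1)=6; μ^(2)=-1; μ^(3)=-2

((0, 0, 1); (0, 2, 0); (2, 0, 0))


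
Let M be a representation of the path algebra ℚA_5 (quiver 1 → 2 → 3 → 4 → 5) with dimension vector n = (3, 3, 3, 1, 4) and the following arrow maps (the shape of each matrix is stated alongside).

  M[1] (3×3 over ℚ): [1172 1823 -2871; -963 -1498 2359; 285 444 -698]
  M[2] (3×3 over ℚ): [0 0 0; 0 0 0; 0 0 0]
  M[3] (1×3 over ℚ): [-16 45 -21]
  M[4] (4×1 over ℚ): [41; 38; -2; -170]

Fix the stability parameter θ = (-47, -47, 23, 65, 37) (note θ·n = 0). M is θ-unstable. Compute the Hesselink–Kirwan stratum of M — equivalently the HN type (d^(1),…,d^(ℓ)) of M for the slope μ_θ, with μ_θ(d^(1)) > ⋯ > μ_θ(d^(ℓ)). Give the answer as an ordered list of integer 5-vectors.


Interval decomposition of M: I[1,2]^3, I[3,3]^2, I[3,5], I[5,5]^3.
HN type (ℓ=4): μ^(1)=51; μ^(2)=37; μ^(3)=23; μ^(4)=-47

((0, 0, 0, 1, 1); (0, 0, 0, 0, 3); (0, 0, 3, 0, 0); (3, 3, 0, 0, 0))


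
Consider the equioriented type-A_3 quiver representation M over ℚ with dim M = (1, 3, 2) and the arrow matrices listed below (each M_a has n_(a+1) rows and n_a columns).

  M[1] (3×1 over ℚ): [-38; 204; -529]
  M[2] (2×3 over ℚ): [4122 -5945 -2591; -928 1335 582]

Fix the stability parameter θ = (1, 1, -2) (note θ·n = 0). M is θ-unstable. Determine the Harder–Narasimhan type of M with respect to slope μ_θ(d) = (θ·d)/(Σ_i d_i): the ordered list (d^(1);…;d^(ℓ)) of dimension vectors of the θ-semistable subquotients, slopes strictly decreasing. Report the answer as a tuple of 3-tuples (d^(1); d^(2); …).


Via rank(M_{q-1}∘⋯∘M_p): M ≅ I[1,3], I[2,2], I[2,3].
μ_θ-semistable layers: μ^(1)=1; μ^(2)=0; μ^(3)=-1/2

((0, 1, 0); (1, 1, 1); (0, 1, 1))


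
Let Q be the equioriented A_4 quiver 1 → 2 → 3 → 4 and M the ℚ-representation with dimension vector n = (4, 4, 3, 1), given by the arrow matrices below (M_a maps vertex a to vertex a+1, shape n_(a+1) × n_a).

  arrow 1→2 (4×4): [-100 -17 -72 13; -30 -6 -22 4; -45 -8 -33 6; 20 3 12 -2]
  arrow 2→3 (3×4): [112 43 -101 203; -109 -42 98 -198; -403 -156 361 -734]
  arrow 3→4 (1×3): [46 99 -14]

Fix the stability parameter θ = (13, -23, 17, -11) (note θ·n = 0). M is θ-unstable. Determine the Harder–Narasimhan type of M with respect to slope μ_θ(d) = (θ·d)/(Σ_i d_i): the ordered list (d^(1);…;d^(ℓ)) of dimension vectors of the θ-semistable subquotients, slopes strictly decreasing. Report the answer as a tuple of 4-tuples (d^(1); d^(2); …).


Interval decomposition of M: I[1,1], I[1,3]^2, I[1,4], I[2,2].
HN type (ℓ=5): μ^(1)=17; μ^(2)=13; μ^(3)=3; μ^(4)=-5; μ^(5)=-23

((0, 0, 2, 0); (1, 0, 0, 0); (0, 0, 1, 1); (3, 3, 0, 0); (0, 1, 0, 0))


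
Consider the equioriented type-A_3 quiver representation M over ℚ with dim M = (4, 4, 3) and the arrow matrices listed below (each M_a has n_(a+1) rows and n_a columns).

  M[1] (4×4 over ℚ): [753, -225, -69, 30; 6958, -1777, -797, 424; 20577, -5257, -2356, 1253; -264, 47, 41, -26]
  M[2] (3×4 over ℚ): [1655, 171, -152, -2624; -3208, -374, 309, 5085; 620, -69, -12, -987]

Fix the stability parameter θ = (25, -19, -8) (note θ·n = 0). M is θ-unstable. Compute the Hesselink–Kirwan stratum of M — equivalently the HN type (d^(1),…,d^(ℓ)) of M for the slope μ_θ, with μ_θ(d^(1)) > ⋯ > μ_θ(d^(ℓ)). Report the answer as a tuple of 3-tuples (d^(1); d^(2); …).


Interval decomposition of M: I[1,1], I[1,2], I[1,3]^2, I[2,3].
HN type (ℓ=5): μ^(1)=25; μ^(2)=3; μ^(3)=-2/3; μ^(4)=-8; μ^(5)=-19

((1, 0, 0); (1, 1, 0); (2, 2, 2); (0, 0, 1); (0, 1, 0))


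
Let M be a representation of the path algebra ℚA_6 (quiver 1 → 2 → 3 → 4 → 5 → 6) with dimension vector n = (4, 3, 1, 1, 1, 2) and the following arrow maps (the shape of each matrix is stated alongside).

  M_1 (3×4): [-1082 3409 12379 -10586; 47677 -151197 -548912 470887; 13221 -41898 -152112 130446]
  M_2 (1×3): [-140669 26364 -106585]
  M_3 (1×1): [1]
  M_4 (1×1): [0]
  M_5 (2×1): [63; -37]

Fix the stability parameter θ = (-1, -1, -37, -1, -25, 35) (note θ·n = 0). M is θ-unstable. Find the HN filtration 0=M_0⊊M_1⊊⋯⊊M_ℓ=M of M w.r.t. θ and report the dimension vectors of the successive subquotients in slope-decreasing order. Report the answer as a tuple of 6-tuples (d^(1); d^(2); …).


Via rank(M_{q-1}∘⋯∘M_p): M ≅ I[1,1], I[1,2]^2, I[1,4], I[5,6], I[6,6].
μ_θ-semistable layers: μ^(1)=35; μ^(2)=-1; μ^(3)=-13; μ^(4)=-25

((0, 0, 0, 0, 0, 2); (3, 2, 0, 1, 0, 0); (1, 1, 1, 0, 0, 0); (0, 0, 0, 0, 1, 0))


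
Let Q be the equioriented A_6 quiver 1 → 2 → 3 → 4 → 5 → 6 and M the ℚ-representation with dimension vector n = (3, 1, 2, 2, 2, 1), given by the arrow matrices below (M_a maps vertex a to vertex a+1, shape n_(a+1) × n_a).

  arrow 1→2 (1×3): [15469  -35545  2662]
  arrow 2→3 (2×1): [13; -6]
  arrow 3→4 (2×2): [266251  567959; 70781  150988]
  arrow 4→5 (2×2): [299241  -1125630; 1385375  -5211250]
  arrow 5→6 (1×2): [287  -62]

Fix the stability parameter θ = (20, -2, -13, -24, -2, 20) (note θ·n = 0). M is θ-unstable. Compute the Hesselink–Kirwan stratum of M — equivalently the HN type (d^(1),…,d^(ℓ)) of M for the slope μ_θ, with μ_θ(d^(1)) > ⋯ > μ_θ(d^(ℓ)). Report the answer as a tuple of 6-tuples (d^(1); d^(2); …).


Via rank(M_{q-1}∘⋯∘M_p): M ≅ I[1,1]^2, I[1,6], I[3,4], I[5,5].
μ_θ-semistable layers: μ^(1)=20; μ^(2)=-2; μ^(3)=-19/4; μ^(4)=-37/2

((2, 0, 0, 0, 0, 1); (0, 0, 0, 0, 2, 0); (1, 1, 1, 1, 0, 0); (0, 0, 1, 1, 0, 0))


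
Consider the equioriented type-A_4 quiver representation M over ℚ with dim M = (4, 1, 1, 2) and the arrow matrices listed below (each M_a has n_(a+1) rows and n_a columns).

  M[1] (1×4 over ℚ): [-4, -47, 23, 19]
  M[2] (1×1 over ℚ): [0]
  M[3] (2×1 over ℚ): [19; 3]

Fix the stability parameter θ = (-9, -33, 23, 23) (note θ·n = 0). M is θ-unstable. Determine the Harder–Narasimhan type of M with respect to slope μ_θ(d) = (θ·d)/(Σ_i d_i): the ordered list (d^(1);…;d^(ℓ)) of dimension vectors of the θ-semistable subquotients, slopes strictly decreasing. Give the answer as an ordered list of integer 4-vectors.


Interval decomposition of M: I[1,1]^3, I[1,2], I[3,4], I[4,4].
HN type (ℓ=3): μ^(1)=23; μ^(2)=-9; μ^(3)=-21

((0, 0, 1, 2); (3, 0, 0, 0); (1, 1, 0, 0))


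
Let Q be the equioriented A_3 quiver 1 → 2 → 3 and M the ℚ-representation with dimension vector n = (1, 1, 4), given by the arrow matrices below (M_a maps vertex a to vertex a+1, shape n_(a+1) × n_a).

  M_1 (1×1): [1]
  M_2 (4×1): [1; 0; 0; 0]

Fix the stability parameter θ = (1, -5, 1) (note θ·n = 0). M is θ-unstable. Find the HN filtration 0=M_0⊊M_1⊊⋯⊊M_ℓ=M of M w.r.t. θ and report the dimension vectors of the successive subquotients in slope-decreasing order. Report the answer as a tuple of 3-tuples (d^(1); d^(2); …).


Interval decomposition of M: I[1,3], I[3,3]^3.
HN type (ℓ=2): μ^(1)=1; μ^(2)=-2

((0, 0, 4); (1, 1, 0))


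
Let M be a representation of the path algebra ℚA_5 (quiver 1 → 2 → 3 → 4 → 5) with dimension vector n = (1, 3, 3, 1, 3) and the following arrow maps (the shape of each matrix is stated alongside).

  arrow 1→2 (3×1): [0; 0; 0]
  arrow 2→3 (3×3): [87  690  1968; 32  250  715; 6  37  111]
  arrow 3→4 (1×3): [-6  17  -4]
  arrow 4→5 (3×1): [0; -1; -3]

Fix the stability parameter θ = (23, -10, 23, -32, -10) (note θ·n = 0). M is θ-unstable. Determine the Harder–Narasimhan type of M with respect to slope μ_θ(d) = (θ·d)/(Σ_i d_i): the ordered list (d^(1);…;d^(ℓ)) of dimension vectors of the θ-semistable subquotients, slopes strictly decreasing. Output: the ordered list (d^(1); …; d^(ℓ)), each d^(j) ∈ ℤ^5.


Via rank(M_{q-1}∘⋯∘M_p): M ≅ I[1,1], I[2,3]^2, I[2,5], I[5,5]^2.
μ_θ-semistable layers: μ^(1)=23; μ^(2)=-19/3; μ^(3)=-10

((1, 0, 2, 0, 0); (0, 0, 1, 1, 1); (0, 3, 0, 0, 2))


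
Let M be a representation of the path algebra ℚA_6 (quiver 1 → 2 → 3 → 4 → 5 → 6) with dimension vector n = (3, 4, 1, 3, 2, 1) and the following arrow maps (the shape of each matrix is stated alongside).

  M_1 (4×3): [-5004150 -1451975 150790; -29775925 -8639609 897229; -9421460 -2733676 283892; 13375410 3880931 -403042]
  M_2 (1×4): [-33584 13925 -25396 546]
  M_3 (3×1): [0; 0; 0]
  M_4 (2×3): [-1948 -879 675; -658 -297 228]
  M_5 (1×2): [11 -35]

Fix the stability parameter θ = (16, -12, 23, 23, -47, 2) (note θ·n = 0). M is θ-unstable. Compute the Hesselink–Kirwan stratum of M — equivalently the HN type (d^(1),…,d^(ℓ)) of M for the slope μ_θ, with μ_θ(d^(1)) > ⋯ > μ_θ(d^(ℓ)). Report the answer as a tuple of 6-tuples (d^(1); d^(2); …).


Via rank(M_{q-1}∘⋯∘M_p): M ≅ I[1,1], I[1,2], I[1,3], I[2,2]^2, I[4,4], I[4,5], I[4,6].
μ_θ-semistable layers: μ^(1)=23; μ^(2)=16; μ^(3)=2; μ^(4)=-12

((0, 0, 1, 1, 0, 0); (1, 0, 0, 0, 0, 0); (2, 2, 0, 0, 0, 1); (0, 2, 0, 2, 2, 0))


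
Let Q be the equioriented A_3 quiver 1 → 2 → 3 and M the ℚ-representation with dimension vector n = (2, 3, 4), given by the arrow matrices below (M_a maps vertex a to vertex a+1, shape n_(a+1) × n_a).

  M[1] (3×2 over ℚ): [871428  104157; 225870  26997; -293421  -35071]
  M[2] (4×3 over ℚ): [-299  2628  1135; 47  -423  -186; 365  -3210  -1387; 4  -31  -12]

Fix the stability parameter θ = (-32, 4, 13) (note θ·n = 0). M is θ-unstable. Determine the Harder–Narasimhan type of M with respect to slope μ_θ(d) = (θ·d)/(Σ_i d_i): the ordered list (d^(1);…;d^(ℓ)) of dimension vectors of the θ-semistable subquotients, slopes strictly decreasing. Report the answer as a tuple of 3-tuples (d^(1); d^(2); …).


Interval decomposition of M: I[1,3]^2, I[2,3], I[3,3].
HN type (ℓ=3): μ^(1)=13; μ^(2)=4; μ^(3)=-32

((0, 0, 4); (0, 3, 0); (2, 0, 0))


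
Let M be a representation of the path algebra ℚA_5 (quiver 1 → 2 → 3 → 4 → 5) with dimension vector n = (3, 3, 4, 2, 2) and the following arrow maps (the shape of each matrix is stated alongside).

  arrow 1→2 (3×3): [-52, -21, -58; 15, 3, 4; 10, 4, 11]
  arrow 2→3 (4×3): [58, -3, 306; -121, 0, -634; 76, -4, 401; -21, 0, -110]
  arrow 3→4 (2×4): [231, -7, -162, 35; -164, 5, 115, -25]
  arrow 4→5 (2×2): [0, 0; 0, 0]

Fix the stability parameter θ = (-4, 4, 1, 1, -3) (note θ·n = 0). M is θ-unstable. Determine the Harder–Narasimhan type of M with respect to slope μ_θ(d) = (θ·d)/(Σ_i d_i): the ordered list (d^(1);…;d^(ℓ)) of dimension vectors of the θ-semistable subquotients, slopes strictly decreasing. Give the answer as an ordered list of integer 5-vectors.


Interval decomposition of M: I[1,3], I[1,4]^2, I[3,3], I[5,5]^2.
HN type (ℓ=5): μ^(1)=5/2; μ^(2)=2; μ^(3)=1; μ^(4)=-3; μ^(5)=-4

((0, 1, 1, 0, 0); (0, 2, 2, 2, 0); (0, 0, 1, 0, 0); (0, 0, 0, 0, 2); (3, 0, 0, 0, 0))


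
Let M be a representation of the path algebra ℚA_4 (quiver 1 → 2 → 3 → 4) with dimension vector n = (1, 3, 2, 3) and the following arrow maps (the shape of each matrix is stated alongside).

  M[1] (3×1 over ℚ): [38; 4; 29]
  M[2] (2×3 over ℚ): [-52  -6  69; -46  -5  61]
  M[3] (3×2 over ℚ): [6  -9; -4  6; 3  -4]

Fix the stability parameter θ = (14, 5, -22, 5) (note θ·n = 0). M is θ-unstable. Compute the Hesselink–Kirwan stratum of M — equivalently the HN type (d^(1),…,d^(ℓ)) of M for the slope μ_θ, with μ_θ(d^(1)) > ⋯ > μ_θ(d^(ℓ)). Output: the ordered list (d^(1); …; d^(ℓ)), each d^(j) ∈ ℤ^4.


Via rank(M_{q-1}∘⋯∘M_p): M ≅ I[1,4], I[2,2], I[2,4], I[4,4].
μ_θ-semistable layers: μ^(1)=5; μ^(2)=-1; μ^(3)=-17/2

((0, 1, 0, 3); (1, 1, 1, 0); (0, 1, 1, 0))


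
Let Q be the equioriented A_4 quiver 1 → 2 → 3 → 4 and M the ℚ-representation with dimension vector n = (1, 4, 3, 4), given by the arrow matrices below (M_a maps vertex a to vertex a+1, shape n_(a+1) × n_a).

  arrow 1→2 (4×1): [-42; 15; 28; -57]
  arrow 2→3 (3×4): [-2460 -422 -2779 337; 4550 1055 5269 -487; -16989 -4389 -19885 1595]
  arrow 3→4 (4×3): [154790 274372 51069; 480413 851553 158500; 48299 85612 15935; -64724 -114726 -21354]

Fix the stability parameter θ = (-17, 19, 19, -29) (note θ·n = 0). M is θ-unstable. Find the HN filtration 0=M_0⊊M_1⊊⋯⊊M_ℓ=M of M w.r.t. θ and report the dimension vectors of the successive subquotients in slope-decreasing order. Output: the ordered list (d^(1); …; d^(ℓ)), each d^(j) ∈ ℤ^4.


Barcode: M ≅ I[1,4], I[2,2], I[2,4]^2, I[4,4]. HN layers by μ_θ (4 steps, strictly decreasing):
  μ^(1)=19; μ^(2)=3; μ^(3)=-17; μ^(4)=-29

((0, 1, 0, 0); (0, 3, 3, 3); (1, 0, 0, 0); (0, 0, 0, 1))


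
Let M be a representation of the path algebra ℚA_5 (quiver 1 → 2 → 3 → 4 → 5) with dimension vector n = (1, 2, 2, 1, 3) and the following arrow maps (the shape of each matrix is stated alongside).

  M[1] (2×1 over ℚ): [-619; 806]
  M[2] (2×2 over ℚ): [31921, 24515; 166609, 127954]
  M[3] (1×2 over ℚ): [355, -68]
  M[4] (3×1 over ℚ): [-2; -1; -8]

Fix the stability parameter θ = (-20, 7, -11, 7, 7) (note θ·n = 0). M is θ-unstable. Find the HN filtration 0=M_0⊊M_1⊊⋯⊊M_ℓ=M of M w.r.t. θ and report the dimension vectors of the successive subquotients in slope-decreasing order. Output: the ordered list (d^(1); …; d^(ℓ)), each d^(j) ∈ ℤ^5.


Via rank(M_{q-1}∘⋯∘M_p): M ≅ I[1,5], I[2,3], I[5,5]^2.
μ_θ-semistable layers: μ^(1)=7; μ^(2)=-2; μ^(3)=-20

((0, 0, 0, 1, 3); (0, 2, 2, 0, 0); (1, 0, 0, 0, 0))


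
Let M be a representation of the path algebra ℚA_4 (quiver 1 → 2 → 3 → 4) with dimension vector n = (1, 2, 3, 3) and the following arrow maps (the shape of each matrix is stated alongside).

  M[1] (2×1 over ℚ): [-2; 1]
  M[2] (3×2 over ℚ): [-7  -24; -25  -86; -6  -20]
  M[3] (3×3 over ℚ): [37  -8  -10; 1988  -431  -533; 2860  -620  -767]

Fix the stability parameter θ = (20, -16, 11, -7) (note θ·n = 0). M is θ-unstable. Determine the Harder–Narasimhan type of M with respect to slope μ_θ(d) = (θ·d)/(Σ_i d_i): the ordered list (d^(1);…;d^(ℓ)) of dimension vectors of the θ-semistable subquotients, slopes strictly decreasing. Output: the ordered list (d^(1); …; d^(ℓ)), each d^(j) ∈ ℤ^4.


Barcode: M ≅ I[1,4], I[2,4], I[3,4]. HN layers by μ_θ (2 steps, strictly decreasing):
  μ^(1)=2; μ^(2)=-16

((1, 1, 3, 3); (0, 1, 0, 0))


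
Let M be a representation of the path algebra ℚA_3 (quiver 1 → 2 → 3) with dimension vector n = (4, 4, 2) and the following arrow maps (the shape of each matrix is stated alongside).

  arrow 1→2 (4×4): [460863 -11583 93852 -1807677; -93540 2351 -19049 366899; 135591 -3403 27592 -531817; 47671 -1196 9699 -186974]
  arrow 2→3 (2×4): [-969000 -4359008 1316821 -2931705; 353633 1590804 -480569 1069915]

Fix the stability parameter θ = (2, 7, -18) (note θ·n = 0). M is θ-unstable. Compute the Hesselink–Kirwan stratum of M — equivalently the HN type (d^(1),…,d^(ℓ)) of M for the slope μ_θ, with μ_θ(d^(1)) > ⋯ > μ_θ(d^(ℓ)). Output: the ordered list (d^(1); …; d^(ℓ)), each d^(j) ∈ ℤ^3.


Barcode: M ≅ I[1,1]^2, I[1,3]^2, I[2,2]^2. HN layers by μ_θ (3 steps, strictly decreasing):
  μ^(1)=7; μ^(2)=2; μ^(3)=-3

((0, 2, 0); (2, 0, 0); (2, 2, 2))


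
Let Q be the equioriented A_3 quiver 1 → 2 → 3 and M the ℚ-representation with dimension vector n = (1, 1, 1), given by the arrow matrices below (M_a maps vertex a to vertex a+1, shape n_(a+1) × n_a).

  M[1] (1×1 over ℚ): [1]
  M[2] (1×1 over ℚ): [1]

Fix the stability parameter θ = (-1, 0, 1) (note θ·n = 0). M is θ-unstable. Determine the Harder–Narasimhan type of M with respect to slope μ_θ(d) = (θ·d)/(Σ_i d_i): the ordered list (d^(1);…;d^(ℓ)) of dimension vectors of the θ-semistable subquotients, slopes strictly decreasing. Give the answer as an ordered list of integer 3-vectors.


Via rank(M_{q-1}∘⋯∘M_p): M ≅ I[1,3].
μ_θ-semistable layers: μ^(1)=1; μ^(2)=0; μ^(3)=-1

((0, 0, 1); (0, 1, 0); (1, 0, 0))


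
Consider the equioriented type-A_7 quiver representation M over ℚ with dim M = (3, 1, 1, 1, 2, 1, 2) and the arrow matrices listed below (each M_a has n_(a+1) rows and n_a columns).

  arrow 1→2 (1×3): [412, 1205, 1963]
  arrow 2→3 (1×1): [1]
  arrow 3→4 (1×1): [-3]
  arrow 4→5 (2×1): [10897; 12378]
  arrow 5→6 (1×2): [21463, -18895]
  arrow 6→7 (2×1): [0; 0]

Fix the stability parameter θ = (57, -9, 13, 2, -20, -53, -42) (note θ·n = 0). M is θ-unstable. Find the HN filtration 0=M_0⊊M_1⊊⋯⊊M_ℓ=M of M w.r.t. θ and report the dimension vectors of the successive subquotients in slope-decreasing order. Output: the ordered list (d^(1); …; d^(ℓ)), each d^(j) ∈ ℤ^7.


Interval decomposition of M: I[1,1]^2, I[1,6], I[5,5], I[7,7]^2.
HN type (ℓ=4): μ^(1)=57; μ^(2)=-5/3; μ^(3)=-20; μ^(4)=-42

((2, 0, 0, 0, 0, 0, 0); (1, 1, 1, 1, 1, 1, 0); (0, 0, 0, 0, 1, 0, 0); (0, 0, 0, 0, 0, 0, 2))
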